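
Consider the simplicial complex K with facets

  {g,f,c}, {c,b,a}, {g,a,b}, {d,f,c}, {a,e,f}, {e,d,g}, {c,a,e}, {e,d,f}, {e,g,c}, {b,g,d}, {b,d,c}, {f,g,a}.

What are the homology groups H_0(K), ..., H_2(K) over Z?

Take the total order a < b < c < d < e < f < g on the vertex set. Then K (dimension 2) consists of the simplices:

  0-simplices (7): a, b, c, d, e, f, g
  1-simplices (18): ab, ac, ae, af, ag, bc, bd, bg, cd, ce, cf, cg, de, df, dg, ef, eg, fg
  2-simplices (12): abc, abg, ace, aef, afg, bcd, bdg, cdf, ceg, cfg, def, deg

so the chain groups are C_0 ≅ Z^7, C_1 ≅ Z^18, C_2 ≅ Z^12.

∂_1: C_1 → C_0 sends each edge [p,q] (with p < q) to q − p. For instance
  ∂cf = f − c.
The 7×18 boundary matrix has rank 6 and Smith normal form diag(1,1,1,1,1,1).

Boundary ∂_2: C_2 → C_1 maps a triangle to the signed sum of its edges. For instance
  ∂cfg = fg − cg + cf,
  ∂aef = ef − af + ae.
This gives a 18×12 integer matrix of rank 12; reducing to Smith normal form yields diagonal entries (1,1,1,1,1,1,1,1,1,1,1,2).

Reading off H_k = ker ∂_k / im ∂_{k+1}:

  H_0: rank C_0 − rank ∂_1 = 7 − 6 = 1, and the invariant factors of ∂_1 are all 1, so H_0 ≅ Z.
  H_1: rank ker ∂_1 − rank ∂_2 = (18 − 6) − 12 = 0, and ∂_2 has invariant factor 2 > 1, so H_1 ≅ Z/2.
  H_2: rank ker ∂_2 − rank ∂_3 = (12 − 12) − 0 = 0, and there is no ∂_3, so H_2 ≅ 0.

H_0 = Z,  H_1 = Z/2,  H_2 = 0.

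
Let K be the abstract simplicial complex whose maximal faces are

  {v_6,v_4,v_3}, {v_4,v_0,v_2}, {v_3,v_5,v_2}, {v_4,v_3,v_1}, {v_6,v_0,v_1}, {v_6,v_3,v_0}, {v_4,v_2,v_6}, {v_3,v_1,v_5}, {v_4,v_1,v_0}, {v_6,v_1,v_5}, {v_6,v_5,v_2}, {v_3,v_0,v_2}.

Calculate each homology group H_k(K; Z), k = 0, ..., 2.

H_0 = Z,  H_1 = Z/2,  H_2 = 0.

K has 7 vertices, 18 edges, 12 triangles.
rank ∂_0 = 0, rank ∂_1 = 6 ⇒ b_0 = 7 − 0 − 6 = 1; all invariant factors of ∂_1 are 1 so no torsion. So H_0 ≅ Z.
rank ∂_1 = 6, rank ∂_2 = 12 ⇒ b_1 = 18 − 6 − 12 = 0; ∂_2 has invariant factor(s) [2] giving torsion. So H_1 ≅ Z/2.
rank ∂_2 = 12, rank ∂_3 = 0 ⇒ b_2 = 12 − 12 − 0 = 0. So H_2 ≅ 0.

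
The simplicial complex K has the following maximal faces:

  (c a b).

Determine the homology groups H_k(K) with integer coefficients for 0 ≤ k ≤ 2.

H_0 ≅ Z,  H_1 = 0,  H_2 = 0.

Order the vertices as a < b < c. Listing each simplex with vertices in this order, K has dimension 2 with simplices:

  0-simplices (3): a, b, c
  1-simplices (3): ab, ac, bc
  2-simplices (1): abc

so the chain groups are C_0 ≅ Z^3, C_1 ≅ Z^3, C_2 ≅ Z^1.

The boundary map ∂_1: C_1 → C_0 maps an edge to its endpoints' difference, ∂[p,q] = q − p.
This gives a 3×3 integer matrix of rank 2; reducing to Smith normal form yields diagonal entries (1,1).

Boundary ∂_2: C_2 → C_1 maps a triangle to the signed sum of its edges. For instance
  ∂abc = bc − ac + ab.
This gives a 3×1 integer matrix of rank 1; reducing to Smith normal form yields diagonal entries (1).

Now H_k = ker ∂_k / im ∂_{k+1}, so:

  H_0: rank C_0 − rank ∂_1 = 3 − 2 = 1, and the invariant factors of ∂_1 are all 1, so H_0 = Z.
  H_1: rank ker ∂_1 − rank ∂_2 = (3 − 2) − 1 = 0, and the invariant factors of ∂_2 are all 1, so H_1 = 0.
  H_2: rank ker ∂_2 − rank ∂_3 = (1 − 1) − 0 = 0, and there is no ∂_3, so H_2 = 0.

(K is a triangulation of the 2-simplex.)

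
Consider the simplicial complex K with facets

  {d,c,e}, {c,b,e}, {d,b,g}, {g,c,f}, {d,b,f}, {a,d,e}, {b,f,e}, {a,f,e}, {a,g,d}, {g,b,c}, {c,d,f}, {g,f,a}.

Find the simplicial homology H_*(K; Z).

Fix the vertex order a < b < c < d < e < f < g and write every simplex with vertices in increasing order. Then dim K = 2 and the simplices of K are:

  0-simplices (7): a, b, c, d, e, f, g
  1-simplices (18): ad, ae, af, ag, bc, bd, be, bf, bg, cd, ce, cf, cg, de, df, dg, ef, fg
  2-simplices (12): ade, adg, aef, afg, bce, bcg, bdf, bdg, bef, cde, cdf, cfg

so the chain groups are C_0 ≅ Z^7, C_1 ≅ Z^18, C_2 ≅ Z^12.

Boundary ∂_1: C_1 → C_0 maps an edge to its endpoints' difference, ∂[p,q] = q − p.
As a 7×18 matrix over Z this has rank 6, with invariant factors (1,1,1,1,1,1).

Boundary ∂_2: C_2 → C_1 maps a triangle to the signed sum of its edges. For instance
  ∂cdf = df − cf + cd,
  ∂cde = de − ce + cd.
This gives a 18×12 integer matrix of rank 12; reducing to Smith normal form yields diagonal entries (1,1,1,1,1,1,1,1,1,1,1,2).

Reading off H_k = ker ∂_k / im ∂_{k+1}:

  H_0: rank C_0 − rank ∂_1 = 7 − 6 = 1, and the invariant factors of ∂_1 are all 1, so H_0 ≅ Z.
  H_1: rank ker ∂_1 − rank ∂_2 = (18 − 6) − 12 = 0, and ∂_2 has invariant factor 2 > 1, so H_1 ≅ Z/2.
  H_2: rank ker ∂_2 − rank ∂_3 = (12 − 12) − 0 = 0, and there is no ∂_3, so H_2 ≅ 0.

H_0 ≅ Z,  H_1 ≅ Z/2,  H_2 = 0.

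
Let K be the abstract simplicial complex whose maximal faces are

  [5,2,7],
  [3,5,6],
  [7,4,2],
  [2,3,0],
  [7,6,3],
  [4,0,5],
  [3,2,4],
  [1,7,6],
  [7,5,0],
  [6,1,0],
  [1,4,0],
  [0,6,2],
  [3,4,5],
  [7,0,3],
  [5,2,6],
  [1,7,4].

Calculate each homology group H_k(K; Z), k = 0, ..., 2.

Take the total order 0 < 1 < 2 < 3 < 4 < 5 < 6 < 7 on the vertex set. Then K (dimension 2) consists of the simplices:

  0-simplices (8): [0], [1], [2], [3], [4], [5], [6], [7]
  1-simplices (24): (24 of them)
  2-simplices (16): [0,1,4], [0,1,6], [0,2,3], [0,2,6], [0,3,7], [0,4,5], [0,5,7], [1,4,7], [1,6,7], [2,3,4], [2,4,7], [2,5,6], [2,5,7], [3,4,5], [3,5,6], [3,6,7]

giving chain groups C_0 ≅ Z^8, C_1 ≅ Z^24, C_2 ≅ Z^16.

∂_1: C_1 → C_0 is given by ∂[p,q] = [q] − [p].
The 8×24 boundary matrix has rank 7 and Smith normal form diag(1,1,1,1,1,1,1).

∂_2: C_2 → C_1 sends each 2-simplex [p,q,r] to [q,r] − [p,r] + [p,q]. For instance
  ∂[2,3,4] = [3,4] − [2,4] + [2,3],
  ∂[0,1,6] = [1,6] − [0,6] + [0,1].
The 24×16 boundary matrix has rank 15 and Smith normal form diag(1,1,1,1,1,1,1,1,1,1,1,1,1,1,1).

Now H_k = ker ∂_k / im ∂_{k+1}, so:

  H_0: rank C_0 − rank ∂_1 = 8 − 7 = 1, and the invariant factors of ∂_1 are all 1, so H_0 = Z.
  H_1: rank ker ∂_1 − rank ∂_2 = (24 − 7) − 15 = 2, and the invariant factors of ∂_2 are all 1, so H_1 = Z^2.
  H_2: rank ker ∂_2 − rank ∂_3 = (16 − 15) − 0 = 1, and there is no ∂_3, so H_2 = Z.

H_0 = Z,  H_1 = Z^2,  H_2 = Z.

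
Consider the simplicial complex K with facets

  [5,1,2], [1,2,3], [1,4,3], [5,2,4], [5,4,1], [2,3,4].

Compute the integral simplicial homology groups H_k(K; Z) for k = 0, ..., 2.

H_0 = Z,  H_1 = 0,  H_2 = Z.

Order the vertices as 1 < 2 < 3 < 4 < 5. Listing each simplex with vertices in this order, K has dimension 2 with simplices:

  0-simplices (5): [1], [2], [3], [4], [5]
  1-simplices (9): [1,2], [1,3], [1,4], [1,5], [2,3], [2,4], [2,5], [3,4], [4,5]
  2-simplices (6): [1,2,3], [1,2,5], [1,3,4], [1,4,5], [2,3,4], [2,4,5]

Hence C_0 ≅ Z^5, C_1 ≅ Z^9, C_2 ≅ Z^6.

The boundary map ∂_1: C_1 → C_0 is given by ∂[p,q] = [q] − [p]. For instance
  ∂[1,5] = [5] − [1].
This gives a 5×9 integer matrix of rank 4; reducing to Smith normal form yields diagonal entries (1,1,1,1).

∂_2: C_2 → C_1 acts by ∂[p,q,r] = [q,r] − [p,r] + [p,q]. For instance
  ∂[1,4,5] = [4,5] − [1,5] + [1,4],
  ∂[2,4,5] = [4,5] − [2,5] + [2,4].
This gives a 9×6 integer matrix of rank 5; reducing to Smith normal form yields diagonal entries (1,1,1,1,1).

From H_k ≅ ker(∂_k) / im(∂_{k+1}) we obtain:

  H_0: rank C_0 − rank ∂_1 = 5 − 4 = 1, and the invariant factors of ∂_1 are all 1, so H_0 ≅ Z.
  H_1: rank ker ∂_1 − rank ∂_2 = (9 − 4) − 5 = 0, and the invariant factors of ∂_2 are all 1, so H_1 ≅ 0.
  H_2: rank ker ∂_2 − rank ∂_3 = (6 − 5) − 0 = 1, and there is no ∂_3, so H_2 ≅ Z.

(K is a triangulation of the 2-sphere S^2.)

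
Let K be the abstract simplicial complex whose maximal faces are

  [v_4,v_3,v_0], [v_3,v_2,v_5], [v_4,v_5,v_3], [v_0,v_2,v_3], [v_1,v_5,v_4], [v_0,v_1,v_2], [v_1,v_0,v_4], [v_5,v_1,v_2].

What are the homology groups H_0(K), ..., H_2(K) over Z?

We work with the vertex ordering v_0 < v_1 < v_2 < v_3 < v_4 < v_5. The simplices of K, each written with vertices in increasing order, are:

  0-simplices (6): [v_0], [v_1], [v_2], [v_3], [v_4], [v_5]
  1-simplices (12): [v_0,v_1], [v_0,v_2], [v_0,v_3], [v_0,v_4], [v_1,v_2], [v_1,v_4], [v_1,v_5], [v_2,v_3], [v_2,v_5], [v_3,v_4], [v_3,v_5], [v_4,v_5]
  2-simplices (8): [v_0,v_1,v_2], [v_0,v_1,v_4], [v_0,v_2,v_3], [v_0,v_3,v_4], [v_1,v_2,v_5], [v_1,v_4,v_5], [v_2,v_3,v_5], [v_3,v_4,v_5]

so the chain groups are C_0 ≅ Z^6, C_1 ≅ Z^12, C_2 ≅ Z^8.

Boundary ∂_1: C_1 → C_0 sends each edge [p,q] (with p < q) to q − p. For instance
  ∂[v_3,v_4] = [v_4] − [v_3].
The 6×12 boundary matrix has rank 5 and Smith normal form diag(1,1,1,1,1).

Boundary ∂_2: C_2 → C_1 sends each 2-simplex [p,q,r] to [q,r] − [p,r] + [p,q]. For instance
  ∂[v_1,v_4,v_5] = [v_4,v_5] − [v_1,v_5] + [v_1,v_4],
  ∂[v_2,v_3,v_5] = [v_3,v_5] − [v_2,v_5] + [v_2,v_3].
This gives a 12×8 integer matrix of rank 7; reducing to Smith normal form yields diagonal entries (1,1,1,1,1,1,1).

From H_k ≅ ker(∂_k) / im(∂_{k+1}) we obtain:

  H_0: rank C_0 − rank ∂_1 = 6 − 5 = 1, and the invariant factors of ∂_1 are all 1, so H_0 = Z.
  H_1: rank ker ∂_1 − rank ∂_2 = (12 − 5) − 7 = 0, and the invariant factors of ∂_2 are all 1, so H_1 = 0.
  H_2: rank ker ∂_2 − rank ∂_3 = (8 − 7) − 0 = 1, and there is no ∂_3, so H_2 = Z.

H_0 ≅ Z,  H_1 = 0,  H_2 ≅ Z.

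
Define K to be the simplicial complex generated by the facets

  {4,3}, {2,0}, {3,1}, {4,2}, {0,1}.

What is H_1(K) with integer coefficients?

We work with the vertex ordering 0 < 1 < 2 < 3 < 4. The simplices of K, each written with vertices in increasing order, are:

  0-simplices (5): [0], [1], [2], [3], [4]
  1-simplices (5): [0,1], [0,2], [1,3], [2,4], [3,4]

Hence C_0 ≅ Z^5, C_1 ≅ Z^5.

Boundary ∂_1: C_1 → C_0 is given by ∂[p,q] = [q] − [p].
This gives a 5×5 integer matrix of rank 4; reducing to Smith normal form yields diagonal entries (1,1,1,1).

Now H_k = ker ∂_k / im ∂_{k+1}, so:

  H_1: rank ker ∂_1 − rank ∂_2 = (5 − 4) − 0 = 1, and there is no ∂_2, so H_1 = Z.

H_1 ≅ Z.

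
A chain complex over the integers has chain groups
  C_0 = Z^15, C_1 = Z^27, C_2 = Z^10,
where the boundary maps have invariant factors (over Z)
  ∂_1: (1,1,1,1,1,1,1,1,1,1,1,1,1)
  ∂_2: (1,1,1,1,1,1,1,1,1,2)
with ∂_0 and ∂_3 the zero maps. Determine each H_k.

H_0: b_0 = 15 − 0 − 13 = 2; torsion from ∂_1 factors > 1: none. So H_0 = Z^2.
H_1: b_1 = 27 − 13 − 10 = 4; torsion from ∂_2 factors > 1: [2]. So H_1 = Z^4 ⊕ Z/2.
H_2: b_2 = 10 − 10 − 0 = 0; torsion from ∂_3 factors > 1: none. So H_2 = 0.

H_0 = Z^2,  H_1 = Z^4 ⊕ Z/2,  H_2 = 0.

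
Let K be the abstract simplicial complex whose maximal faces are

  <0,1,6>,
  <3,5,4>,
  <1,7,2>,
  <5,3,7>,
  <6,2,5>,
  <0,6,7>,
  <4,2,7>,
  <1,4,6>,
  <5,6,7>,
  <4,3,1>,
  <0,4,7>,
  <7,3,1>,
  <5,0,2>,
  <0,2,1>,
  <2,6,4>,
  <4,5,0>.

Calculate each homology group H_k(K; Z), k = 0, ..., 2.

K has 8 vertices, 24 edges, 16 triangles.
rank ∂_0 = 0, rank ∂_1 = 7 ⇒ b_0 = 8 − 0 − 7 = 1; all invariant factors of ∂_1 are 1 so no torsion. So H_0 = Z.
rank ∂_1 = 7, rank ∂_2 = 15 ⇒ b_1 = 24 − 7 − 15 = 2; all invariant factors of ∂_2 are 1 so no torsion. So H_1 = Z^2.
rank ∂_2 = 15, rank ∂_3 = 0 ⇒ b_2 = 16 − 15 − 0 = 1. So H_2 = Z.

H_0 ≅ Z,  H_1 ≅ Z^2,  H_2 ≅ Z.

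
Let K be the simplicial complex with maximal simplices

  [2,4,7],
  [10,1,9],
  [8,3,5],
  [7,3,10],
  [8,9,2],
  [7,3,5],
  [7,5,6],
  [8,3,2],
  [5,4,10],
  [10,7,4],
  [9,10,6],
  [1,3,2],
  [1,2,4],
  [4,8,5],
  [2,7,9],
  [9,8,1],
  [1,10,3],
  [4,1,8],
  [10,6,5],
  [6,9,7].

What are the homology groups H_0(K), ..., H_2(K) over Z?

H_0 ≅ Z,  H_1 ≅ Z × Z/2,  H_2 = 0.

Fix the vertex order 1 < 2 < 3 < 4 < 5 < 6 < 7 < 8 < 9 < 10 and write every simplex with vertices in increasing order. Then dim K = 2 and the simplices of K are:

  0-simplices (10): [1], [2], [3], [4], [5], [6], [7], [8], [9], [10]
  1-simplices (30): (30 of them)
  2-simplices (20): (20 of them)

giving chain groups C_0 ≅ Z^10, C_1 ≅ Z^30, C_2 ≅ Z^20.

∂_1: C_1 → C_0 sends each edge [p,q] (with p < q) to q − p. For instance
  ∂[4,8] = [8] − [4].
This gives a 10×30 integer matrix of rank 9; reducing to Smith normal form yields diagonal entries (1,1,1,1,1,1,1,1,1).

∂_2: C_2 → C_1 sends each 2-simplex [p,q,r] to [q,r] − [p,r] + [p,q]. For instance
  ∂[5,6,10] = [6,10] − [5,10] + [5,6],
  ∂[2,7,9] = [7,9] − [2,9] + [2,7].
The resulting 30×20 matrix has rank 20, and its Smith normal form has invariant factors (1,1,1,1,1,1,1,1,1,1,1,1,1,1,1,1,1,1,1,2).

From H_k ≅ ker(∂_k) / im(∂_{k+1}) we obtain:

  H_0: rank C_0 − rank ∂_1 = 10 − 9 = 1, and the invariant factors of ∂_1 are all 1, so H_0 ≅ Z.
  H_1: rank ker ∂_1 − rank ∂_2 = (30 − 9) − 20 = 1, and ∂_2 has invariant factor 2 > 1, so H_1 ≅ Z × Z/2.
  H_2: rank ker ∂_2 − rank ∂_3 = (20 − 20) − 0 = 0, and there is no ∂_3, so H_2 ≅ 0.

As a check, the Euler characteristic is 10 − 30 + 20 = 0, which agrees with 1 − 1 + 0 = 0.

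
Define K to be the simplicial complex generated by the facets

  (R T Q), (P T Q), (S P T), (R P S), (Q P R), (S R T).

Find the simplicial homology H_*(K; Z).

H_0 = Z,  H_1 = 0,  H_2 = Z.

K has 5 vertices, 9 edges, 6 triangles.
rank ∂_0 = 0, rank ∂_1 = 4 ⇒ b_0 = 5 − 0 − 4 = 1; all invariant factors of ∂_1 are 1 so no torsion. So H_0 ≅ Z.
rank ∂_1 = 4, rank ∂_2 = 5 ⇒ b_1 = 9 − 4 − 5 = 0; all invariant factors of ∂_2 are 1 so no torsion. So H_1 ≅ 0.
rank ∂_2 = 5, rank ∂_3 = 0 ⇒ b_2 = 6 − 5 − 0 = 1. So H_2 ≅ Z.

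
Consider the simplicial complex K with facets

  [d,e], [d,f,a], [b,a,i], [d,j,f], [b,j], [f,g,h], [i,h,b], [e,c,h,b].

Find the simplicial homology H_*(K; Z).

K has 10 vertices, 20 edges, 9 triangles, 1 3-simplex.
rank ∂_0 = 0, rank ∂_1 = 9 ⇒ b_0 = 10 − 0 − 9 = 1; all invariant factors of ∂_1 are 1 so no torsion. So H_0 ≅ Z.
rank ∂_1 = 9, rank ∂_2 = 8 ⇒ b_1 = 20 − 9 − 8 = 3; all invariant factors of ∂_2 are 1 so no torsion. So H_1 ≅ Z^3.
rank ∂_2 = 8, rank ∂_3 = 1 ⇒ b_2 = 9 − 8 − 1 = 0; all invariant factors of ∂_3 are 1 so no torsion. So H_2 ≅ 0.
rank ∂_3 = 1, rank ∂_4 = 0 ⇒ b_3 = 1 − 1 − 0 = 0. So H_3 ≅ 0.

H_0 = Z,  H_1 = Z^3,  H_2 = 0,  H_3 = 0.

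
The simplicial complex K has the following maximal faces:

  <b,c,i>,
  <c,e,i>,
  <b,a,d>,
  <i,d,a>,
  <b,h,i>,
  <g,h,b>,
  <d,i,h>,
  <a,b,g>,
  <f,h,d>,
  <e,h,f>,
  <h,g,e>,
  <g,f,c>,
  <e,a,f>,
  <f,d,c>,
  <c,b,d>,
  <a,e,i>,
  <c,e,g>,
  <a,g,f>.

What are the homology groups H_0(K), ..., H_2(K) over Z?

H_0 = Z,  H_1 = Z ⊕ Z/2Z,  H_2 = 0.

Fix the vertex order a < b < c < d < e < f < g < h < i and write every simplex with vertices in increasing order. Then dim K = 2 and the simplices of K are:

  0-simplices (9): a, b, c, d, e, f, g, h, i
  1-simplices (27): ab, ad, ae, af, ag, ai, bc, bd, bg, bh, bi, cd, ce, cf, cg, ci, df, dh, di, ef, eg, eh, ei, fg, fh, gh, hi
  2-simplices (18): abd, abg, adi, aef, aei, afg, bcd, bci, bgh, bhi, cdf, ceg, cei, cfg, dfh, dhi, efh, egh

Hence C_0 ≅ Z^9, C_1 ≅ Z^27, C_2 ≅ Z^18.

Boundary ∂_1: C_1 → C_0 sends each edge [p,q] (with p < q) to q − p.
This gives a 9×27 integer matrix of rank 8; reducing to Smith normal form yields diagonal entries (1,1,1,1,1,1,1,1).

The boundary map ∂_2: C_2 → C_1 sends each 2-simplex [p,q,r] to [q,r] − [p,r] + [p,q]. For instance
  ∂bcd = cd − bd + bc,
  ∂bgh = gh − bh + bg.
As a 27×18 matrix over Z this has rank 18, with invariant factors (1,1,1,1,1,1,1,1,1,1,1,1,1,1,1,1,1,2).

From H_k ≅ ker(∂_k) / im(∂_{k+1}) we obtain:

  H_0: rank C_0 − rank ∂_1 = 9 − 8 = 1, and the invariant factors of ∂_1 are all 1, so H_0 ≅ Z.
  H_1: rank ker ∂_1 − rank ∂_2 = (27 − 8) − 18 = 1, and ∂_2 has invariant factor 2 > 1, so H_1 ≅ Z ⊕ Z/2Z.
  H_2: rank ker ∂_2 − rank ∂_3 = (18 − 18) − 0 = 0, and there is no ∂_3, so H_2 ≅ 0.

(K is a triangulation of the Klein bottle.)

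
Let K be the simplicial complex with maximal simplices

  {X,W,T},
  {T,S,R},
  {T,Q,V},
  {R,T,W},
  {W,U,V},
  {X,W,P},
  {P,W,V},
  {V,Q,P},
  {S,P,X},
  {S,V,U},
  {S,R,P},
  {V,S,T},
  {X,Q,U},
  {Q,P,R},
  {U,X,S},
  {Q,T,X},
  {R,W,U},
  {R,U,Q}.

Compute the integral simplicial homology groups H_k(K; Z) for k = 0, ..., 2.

H_0 = Z,  H_1 = Z^2,  H_2 = Z.

Fix the vertex order P < Q < R < S < T < U < V < W < X and write every simplex with vertices in increasing order. Then dim K = 2 and the simplices of K are:

  0-simplices (9): P, Q, R, S, T, U, V, W, X
  1-simplices (27): PQ, PR, PS, PV, PW, PX, QR, QT, QU, QV, QX, RS, RT, RU, RW, ST, SU, SV, SX, TV, TW, TX, UV, UW, UX, VW, WX
  2-simplices (18): PQR, PQV, PRS, PSX, PVW, PWX, QRU, QTV, QTX, QUX, RST, RTW, RUW, STV, SUV, SUX, TWX, UVW

giving chain groups C_0 ≅ Z^9, C_1 ≅ Z^27, C_2 ≅ Z^18.

∂_1: C_1 → C_0 sends each edge [p,q] (with p < q) to q − p. For instance
  ∂RW = W − R.
The resulting 9×27 matrix has rank 8, and its Smith normal form has invariant factors (1,1,1,1,1,1,1,1).

∂_2: C_2 → C_1 acts by ∂[p,q,r] = [q,r] − [p,r] + [p,q]. For instance
  ∂RUW = UW − RW + RU,
  ∂UVW = VW − UW + UV.
The 27×18 boundary matrix has rank 17 and Smith normal form diag(1,1,1,1,1,1,1,1,1,1,1,1,1,1,1,1,1).

From H_k ≅ ker(∂_k) / im(∂_{k+1}) we obtain:

  H_0: rank C_0 − rank ∂_1 = 9 − 8 = 1, and the invariant factors of ∂_1 are all 1, so H_0 = Z.
  H_1: rank ker ∂_1 − rank ∂_2 = (27 − 8) − 17 = 2, and the invariant factors of ∂_2 are all 1, so H_1 = Z^2.
  H_2: rank ker ∂_2 − rank ∂_3 = (18 − 17) − 0 = 1, and there is no ∂_3, so H_2 = Z.

(K is a triangulation of the torus T^2.)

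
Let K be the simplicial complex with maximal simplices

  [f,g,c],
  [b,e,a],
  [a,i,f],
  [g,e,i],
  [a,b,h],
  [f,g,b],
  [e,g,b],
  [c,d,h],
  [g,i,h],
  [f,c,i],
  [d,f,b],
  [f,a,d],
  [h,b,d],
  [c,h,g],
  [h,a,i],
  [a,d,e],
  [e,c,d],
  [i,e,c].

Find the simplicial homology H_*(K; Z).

H_0 ≅ Z,  H_1 ≅ Z ⊕ Z/2,  H_2 = 0.

Take the total order a < b < c < d < e < f < g < h < i on the vertex set. Then K (dimension 2) consists of the simplices:

  0-simplices (9): a, b, c, d, e, f, g, h, i
  1-simplices (27): ab, ad, ae, af, ah, ai, bd, be, bf, bg, bh, cd, ce, cf, cg, ch, ci, de, df, dh, eg, ei, fg, fi, gh, gi, hi
  2-simplices (18): abe, abh, ade, adf, afi, ahi, bdf, bdh, beg, bfg, cde, cdh, cei, cfg, cfi, cgh, egi, ghi

giving chain groups C_0 ≅ Z^9, C_1 ≅ Z^27, C_2 ≅ Z^18.

∂_1: C_1 → C_0 sends each edge [p,q] (with p < q) to q − p. For instance
  ∂gh = h − g.
The resulting 9×27 matrix has rank 8, and its Smith normal form has invariant factors (1,1,1,1,1,1,1,1).

∂_2: C_2 → C_1 maps a triangle to the signed sum of its edges. For instance
  ∂cde = de − ce + cd,
  ∂ade = de − ae + ad.
This gives a 27×18 integer matrix of rank 18; reducing to Smith normal form yields diagonal entries (1,1,1,1,1,1,1,1,1,1,1,1,1,1,1,1,1,2).

Reading off H_k = ker ∂_k / im ∂_{k+1}:

  H_0: rank C_0 − rank ∂_1 = 9 − 8 = 1, and the invariant factors of ∂_1 are all 1, so H_0 ≅ Z.
  H_1: rank ker ∂_1 − rank ∂_2 = (27 − 8) − 18 = 1, and ∂_2 has invariant factor 2 > 1, so H_1 ≅ Z ⊕ Z/2.
  H_2: rank ker ∂_2 − rank ∂_3 = (18 − 18) − 0 = 0, and there is no ∂_3, so H_2 ≅ 0.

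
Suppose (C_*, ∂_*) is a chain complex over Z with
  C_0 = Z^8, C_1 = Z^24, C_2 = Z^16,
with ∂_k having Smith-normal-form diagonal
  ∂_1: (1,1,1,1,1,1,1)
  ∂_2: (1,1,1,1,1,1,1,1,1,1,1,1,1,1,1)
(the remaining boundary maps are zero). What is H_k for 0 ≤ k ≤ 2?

H_0: b_0 = 8 − 0 − 7 = 1; torsion from ∂_1 factors > 1: none. So H_0 = Z.
H_1: b_1 = 24 − 7 − 15 = 2; torsion from ∂_2 factors > 1: none. So H_1 = Z^2.
H_2: b_2 = 16 − 15 − 0 = 1; torsion from ∂_3 factors > 1: none. So H_2 = Z.

H_0 = Z,  H_1 = Z^2,  H_2 = Z.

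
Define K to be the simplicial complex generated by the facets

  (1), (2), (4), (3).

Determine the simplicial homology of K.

H_0 ≅ Z^4.

We work with the vertex ordering 1 < 2 < 3 < 4. The simplices of K, each written with vertices in increasing order, are:

  0-simplices (4): [1], [2], [3], [4]

so the chain groups are C_0 ≅ Z^4.

Reading off H_k = ker ∂_k / im ∂_{k+1}:

  H_0: rank C_0 − rank ∂_1 = 4 − 0 = 4, and there is no ∂_1, so H_0 ≅ Z^4.

(K is a triangulation of a set of 4 points.)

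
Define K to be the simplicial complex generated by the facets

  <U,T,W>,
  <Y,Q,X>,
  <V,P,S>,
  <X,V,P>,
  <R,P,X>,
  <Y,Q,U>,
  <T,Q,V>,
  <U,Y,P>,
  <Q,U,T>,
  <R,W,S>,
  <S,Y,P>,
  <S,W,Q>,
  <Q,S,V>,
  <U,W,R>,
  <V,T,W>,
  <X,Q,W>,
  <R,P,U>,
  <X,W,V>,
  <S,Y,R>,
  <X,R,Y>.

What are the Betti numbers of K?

Order the vertices as P < Q < R < S < T < U < V < W < X < Y. Listing each simplex with vertices in this order, K has dimension 2 with simplices:

  0-simplices (10): P, Q, R, S, T, U, V, W, X, Y
  1-simplices (30): PR, PS, PU, PV, PX, PY, QS, QT, QU, QV, QW, QX, QY, RS, RU, RW, RX, RY, SV, SW, SY, TU, TV, TW, UW, UY, VW, VX, WX, XY
  2-simplices (20): PRU, PRX, PSV, PSY, PUY, PVX, QSV, QSW, QTU, QTV, QUY, QWX, QXY, RSW, RSY, RUW, RXY, TUW, TVW, VWX

Hence C_0 ≅ Z^10, C_1 ≅ Z^30, C_2 ≅ Z^20.

Boundary ∂_1: C_1 → C_0 is given by ∂[p,q] = [q] − [p]. For instance
  ∂QT = T − Q.
The resulting 10×30 matrix has rank 9, and its Smith normal form has invariant factors (1,1,1,1,1,1,1,1,1).

∂_2: C_2 → C_1 sends each 2-simplex [p,q,r] to [q,r] − [p,r] + [p,q]. For instance
  ∂QUY = UY − QY + QU,
  ∂QTV = TV − QV + QT.
The 30×20 boundary matrix has rank 20 and Smith normal form diag(1,1,1,1,1,1,1,1,1,1,1,1,1,1,1,1,1,1,1,2).

Reading off H_k = ker ∂_k / im ∂_{k+1}:

  H_0: rank C_0 − rank ∂_1 = 10 − 9 = 1, and the invariant factors of ∂_1 are all 1, so H_0 ≅ Z.
  H_1: rank ker ∂_1 − rank ∂_2 = (30 − 9) − 20 = 1, and ∂_2 has invariant factor 2 > 1, so H_1 ≅ Z ⊕ Z/2Z.
  H_2: rank ker ∂_2 − rank ∂_3 = (20 − 20) − 0 = 0, and there is no ∂_3, so H_2 ≅ 0.

(K is a triangulation of the Klein bottle.)

Hence the Betti numbers are b_0 = 1, b_1 = 1, b_2 = 0.

b_0 = 1, b_1 = 1, b_2 = 0.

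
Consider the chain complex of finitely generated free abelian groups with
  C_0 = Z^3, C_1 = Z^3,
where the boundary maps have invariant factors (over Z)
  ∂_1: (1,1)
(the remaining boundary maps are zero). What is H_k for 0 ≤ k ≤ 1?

H_0: b_0 = 3 − 0 − 2 = 1; torsion from ∂_1 factors > 1: none. So H_0 ≅ Z.
H_1: b_1 = 3 − 2 − 0 = 1; torsion from ∂_2 factors > 1: none. So H_1 ≅ Z.

H_0 ≅ Z,  H_1 ≅ Z.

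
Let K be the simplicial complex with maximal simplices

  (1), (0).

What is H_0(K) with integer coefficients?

H_0 = Z^2.

Order the vertices as 0 < 1. Listing each simplex with vertices in this order, K has dimension 0 with simplices:

  0-simplices (2): [0], [1]

so the chain groups are C_0 ≅ Z^2.

From H_k ≅ ker(∂_k) / im(∂_{k+1}) we obtain:

  H_0: rank C_0 − rank ∂_1 = 2 − 0 = 2, and there is no ∂_1, so H_0 ≅ Z^2.

(K is a triangulation of a set of 2 points.)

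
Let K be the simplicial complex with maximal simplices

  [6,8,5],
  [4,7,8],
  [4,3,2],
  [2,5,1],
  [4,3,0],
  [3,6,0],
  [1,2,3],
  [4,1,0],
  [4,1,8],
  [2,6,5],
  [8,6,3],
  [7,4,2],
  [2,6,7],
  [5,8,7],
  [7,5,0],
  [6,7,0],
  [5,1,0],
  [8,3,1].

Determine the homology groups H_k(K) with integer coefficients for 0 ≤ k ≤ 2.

We work with the vertex ordering 0 < 1 < 2 < 3 < 4 < 5 < 6 < 7 < 8. The simplices of K, each written with vertices in increasing order, are:

  0-simplices (9): [0], [1], [2], [3], [4], [5], [6], [7], [8]
  1-simplices (27): (27 of them)
  2-simplices (18): [0,1,4], [0,1,5], [0,3,4], [0,3,6], [0,5,7], [0,6,7], [1,2,3], [1,2,5], [1,3,8], [1,4,8], [2,3,4], [2,4,7], [2,5,6], [2,6,7], [3,6,8], [4,7,8], [5,6,8], [5,7,8]

Hence C_0 ≅ Z^9, C_1 ≅ Z^27, C_2 ≅ Z^18.

∂_1: C_1 → C_0 sends each edge [p,q] (with p < q) to q − p.
The 9×27 boundary matrix has rank 8 and Smith normal form diag(1,1,1,1,1,1,1,1).

Boundary ∂_2: C_2 → C_1 acts by ∂[p,q,r] = [q,r] − [p,r] + [p,q]. For instance
  ∂[4,7,8] = [7,8] − [4,8] + [4,7],
  ∂[0,1,5] = [1,5] − [0,5] + [0,1].
As a 27×18 matrix over Z this has rank 18, with invariant factors (1,1,1,1,1,1,1,1,1,1,1,1,1,1,1,1,1,2).

Now H_k = ker ∂_k / im ∂_{k+1}, so:

  H_0: rank C_0 − rank ∂_1 = 9 − 8 = 1, and the invariant factors of ∂_1 are all 1, so H_0 = Z.
  H_1: rank ker ∂_1 − rank ∂_2 = (27 − 8) − 18 = 1, and ∂_2 has invariant factor 2 > 1, so H_1 = Z ⊕ Z_2.
  H_2: rank ker ∂_2 − rank ∂_3 = (18 − 18) − 0 = 0, and there is no ∂_3, so H_2 = 0.

As a check, the Euler characteristic is 9 − 27 + 18 = 0, which agrees with 1 − 1 + 0 = 0.
(K is a triangulation of the Klein bottle.)

H_0 = Z,  H_1 = Z ⊕ Z_2,  H_2 = 0.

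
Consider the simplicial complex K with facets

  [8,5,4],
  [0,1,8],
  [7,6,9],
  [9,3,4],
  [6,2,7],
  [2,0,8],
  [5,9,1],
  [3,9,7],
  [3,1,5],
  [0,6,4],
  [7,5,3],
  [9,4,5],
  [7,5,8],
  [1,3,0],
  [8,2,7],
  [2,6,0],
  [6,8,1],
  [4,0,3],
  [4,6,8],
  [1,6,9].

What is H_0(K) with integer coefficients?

H_0 ≅ Z.

Fix the vertex order 0 < 1 < 2 < 3 < 4 < 5 < 6 < 7 < 8 < 9 and write every simplex with vertices in increasing order. Then dim K = 2 and the simplices of K are:

  0-simplices (10): [0], [1], [2], [3], [4], [5], [6], [7], [8], [9]
  1-simplices (30): (30 of them)
  2-simplices (20): (20 of them)

so the chain groups are C_0 ≅ Z^10, C_1 ≅ Z^30, C_2 ≅ Z^20.

Boundary ∂_1: C_1 → C_0 sends each edge [p,q] (with p < q) to q − p.
The 10×30 boundary matrix has rank 9 and Smith normal form diag(1,1,1,1,1,1,1,1,1).

Boundary ∂_2: C_2 → C_1 acts by ∂[p,q,r] = [q,r] − [p,r] + [p,q]. For instance
  ∂[2,6,7] = [6,7] − [2,7] + [2,6],
  ∂[6,7,9] = [7,9] − [6,9] + [6,7].
The resulting 30×20 matrix has rank 20, and its Smith normal form has invariant factors (1,1,1,1,1,1,1,1,1,1,1,1,1,1,1,1,1,1,1,2).

From H_k ≅ ker(∂_k) / im(∂_{k+1}) we obtain:

  H_0: rank C_0 − rank ∂_1 = 10 − 9 = 1, and the invariant factors of ∂_1 are all 1, so H_0 = Z.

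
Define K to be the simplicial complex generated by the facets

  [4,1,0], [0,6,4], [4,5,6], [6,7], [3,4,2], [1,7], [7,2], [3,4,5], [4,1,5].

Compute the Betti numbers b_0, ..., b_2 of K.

K has 8 vertices, 15 edges, 6 triangles.
rank ∂_0 = 0, rank ∂_1 = 7 ⇒ b_0 = 8 − 0 − 7 = 1; all invariant factors of ∂_1 are 1 so no torsion. So H_0 ≅ Z.
rank ∂_1 = 7, rank ∂_2 = 6 ⇒ b_1 = 15 − 7 − 6 = 2; all invariant factors of ∂_2 are 1 so no torsion. So H_1 ≅ Z^2.
rank ∂_2 = 6, rank ∂_3 = 0 ⇒ b_2 = 6 − 6 − 0 = 0. So H_2 ≅ 0.

b_0 = 1, b_1 = 2, b_2 = 0.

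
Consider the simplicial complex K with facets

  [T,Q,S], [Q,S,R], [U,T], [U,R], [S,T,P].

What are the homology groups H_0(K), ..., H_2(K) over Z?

K has 6 vertices, 9 edges, 3 triangles.
rank ∂_0 = 0, rank ∂_1 = 5 ⇒ b_0 = 6 − 0 − 5 = 1; all invariant factors of ∂_1 are 1 so no torsion. So H_0 ≅ Z.
rank ∂_1 = 5, rank ∂_2 = 3 ⇒ b_1 = 9 − 5 − 3 = 1; all invariant factors of ∂_2 are 1 so no torsion. So H_1 ≅ Z.
rank ∂_2 = 3, rank ∂_3 = 0 ⇒ b_2 = 3 − 3 − 0 = 0. So H_2 ≅ 0.

H_0 ≅ Z,  H_1 ≅ Z,  H_2 = 0.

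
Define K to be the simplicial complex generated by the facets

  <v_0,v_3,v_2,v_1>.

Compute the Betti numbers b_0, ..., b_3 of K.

Order the vertices as v_0 < v_1 < v_2 < v_3. Listing each simplex with vertices in this order, K has dimension 3 with simplices:

  0-simplices (4): [v_0], [v_1], [v_2], [v_3]
  1-simplices (6): [v_0,v_1], [v_0,v_2], [v_0,v_3], [v_1,v_2], [v_1,v_3], [v_2,v_3]
  2-simplices (4): [v_0,v_1,v_2], [v_0,v_1,v_3], [v_0,v_2,v_3], [v_1,v_2,v_3]
  3-simplices (1): [v_0,v_1,v_2,v_3]

so the chain groups are C_0 ≅ Z^4, C_1 ≅ Z^6, C_2 ≅ Z^4, C_3 ≅ Z^1.

The boundary map ∂_1: C_1 → C_0 sends each edge [p,q] (with p < q) to q − p. For instance
  ∂[v_0,v_2] = [v_2] − [v_0].
As a 4×6 matrix over Z this has rank 3, with invariant factors (1,1,1).

Boundary ∂_2: C_2 → C_1 sends each 2-simplex [p,q,r] to [q,r] − [p,r] + [p,q]. For instance
  ∂[v_0,v_1,v_2] = [v_1,v_2] − [v_0,v_2] + [v_0,v_1],
  ∂[v_0,v_1,v_3] = [v_1,v_3] − [v_0,v_3] + [v_0,v_1].
The resulting 6×4 matrix has rank 3, and its Smith normal form has invariant factors (1,1,1).

The boundary map ∂_3: C_3 → C_2 sends each 3-simplex σ to the alternating sum Σ_i (−1)^i (σ with its i-th vertex removed). For instance
  ∂[v_0,v_1,v_2,v_3] = [v_1,v_2,v_3] − [v_0,v_2,v_3] + [v_0,v_1,v_3] − [v_0,v_1,v_2].
This gives a 4×1 integer matrix of rank 1; reducing to Smith normal form yields diagonal entries (1).

Now H_k = ker ∂_k / im ∂_{k+1}, so:

  H_0: rank C_0 − rank ∂_1 = 4 − 3 = 1, and the invariant factors of ∂_1 are all 1, so H_0 ≅ Z.
  H_1: rank ker ∂_1 − rank ∂_2 = (6 − 3) − 3 = 0, and the invariant factors of ∂_2 are all 1, so H_1 ≅ 0.
  H_2: rank ker ∂_2 − rank ∂_3 = (4 − 3) − 1 = 0, and the invariant factors of ∂_3 are all 1, so H_2 ≅ 0.
  H_3: rank ker ∂_3 − rank ∂_4 = (1 − 1) − 0 = 0, and there is no ∂_4, so H_3 ≅ 0.

Hence the Betti numbers are b_0 = 1, b_1 = 0, b_2 = 0, b_3 = 0.

b_0 = 1, b_1 = 0, b_2 = 0, b_3 = 0.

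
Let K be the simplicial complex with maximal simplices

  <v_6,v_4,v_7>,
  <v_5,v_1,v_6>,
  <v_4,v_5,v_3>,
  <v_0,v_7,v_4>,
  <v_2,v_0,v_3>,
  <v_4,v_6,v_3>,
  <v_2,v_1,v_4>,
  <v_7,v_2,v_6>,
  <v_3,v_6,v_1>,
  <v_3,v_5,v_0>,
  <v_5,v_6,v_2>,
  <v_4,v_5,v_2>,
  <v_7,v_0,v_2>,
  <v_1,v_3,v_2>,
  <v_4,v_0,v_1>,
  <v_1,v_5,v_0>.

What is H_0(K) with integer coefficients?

Order the vertices as v_0 < v_1 < v_2 < v_3 < v_4 < v_5 < v_6 < v_7. Listing each simplex with vertices in this order, K has dimension 2 with simplices:

  0-simplices (8): [v_0], [v_1], [v_2], [v_3], [v_4], [v_5], [v_6], [v_7]
  1-simplices (24): (24 of them)
  2-simplices (16): (16 of them)

so the chain groups are C_0 ≅ Z^8, C_1 ≅ Z^24, C_2 ≅ Z^16.

Boundary ∂_1: C_1 → C_0 maps an edge to its endpoints' difference, ∂[p,q] = q − p. For instance
  ∂[v_3,v_6] = [v_6] − [v_3].
The 8×24 boundary matrix has rank 7 and Smith normal form diag(1,1,1,1,1,1,1).

Boundary ∂_2: C_2 → C_1 maps a triangle to the signed sum of its edges. For instance
  ∂[v_0,v_4,v_7] = [v_4,v_7] − [v_0,v_7] + [v_0,v_4],
  ∂[v_1,v_2,v_3] = [v_2,v_3] − [v_1,v_3] + [v_1,v_2].
This gives a 24×16 integer matrix of rank 15; reducing to Smith normal form yields diagonal entries (1,1,1,1,1,1,1,1,1,1,1,1,1,1,1).

Reading off H_k = ker ∂_k / im ∂_{k+1}:

  H_0: rank C_0 − rank ∂_1 = 8 − 7 = 1, and the invariant factors of ∂_1 are all 1, so H_0 ≅ Z.

H_0 ≅ Z.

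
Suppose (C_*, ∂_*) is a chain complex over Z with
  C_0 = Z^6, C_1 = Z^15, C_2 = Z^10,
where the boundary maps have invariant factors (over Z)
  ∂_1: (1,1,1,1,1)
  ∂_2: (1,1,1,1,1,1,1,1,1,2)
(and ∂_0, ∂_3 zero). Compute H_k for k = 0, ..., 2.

H_0: b_0 = 6 − 0 − 5 = 1; torsion from ∂_1 factors > 1: none. So H_0 = Z.
H_1: b_1 = 15 − 5 − 10 = 0; torsion from ∂_2 factors > 1: [2]. So H_1 = Z/2.
H_2: b_2 = 10 − 10 − 0 = 0; torsion from ∂_3 factors > 1: none. So H_2 = 0.

H_0 = Z,  H_1 = Z/2,  H_2 = 0.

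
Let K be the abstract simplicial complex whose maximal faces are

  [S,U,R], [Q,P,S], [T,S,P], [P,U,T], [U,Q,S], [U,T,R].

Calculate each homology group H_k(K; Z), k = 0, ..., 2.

Order the vertices as P < Q < R < S < T < U. Listing each simplex with vertices in this order, K has dimension 2 with simplices:

  0-simplices (6): P, Q, R, S, T, U
  1-simplices (12): PQ, PS, PT, PU, QS, QU, RS, RT, RU, ST, SU, TU
  2-simplices (6): PQS, PST, PTU, QSU, RSU, RTU

giving chain groups C_0 ≅ Z^6, C_1 ≅ Z^12, C_2 ≅ Z^6.

The boundary map ∂_1: C_1 → C_0 maps an edge to its endpoints' difference, ∂[p,q] = q − p. For instance
  ∂SU = U − S.
As a 6×12 matrix over Z this has rank 5, with invariant factors (1,1,1,1,1).

∂_2: C_2 → C_1 acts by ∂[p,q,r] = [q,r] − [p,r] + [p,q]. For instance
  ∂RTU = TU − RU + RT,
  ∂PQS = QS − PS + PQ.
This gives a 12×6 integer matrix of rank 6; reducing to Smith normal form yields diagonal entries (1,1,1,1,1,1).

Reading off H_k = ker ∂_k / im ∂_{k+1}:

  H_0: rank C_0 − rank ∂_1 = 6 − 5 = 1, and the invariant factors of ∂_1 are all 1, so H_0 ≅ Z.
  H_1: rank ker ∂_1 − rank ∂_2 = (12 − 5) − 6 = 1, and the invariant factors of ∂_2 are all 1, so H_1 ≅ Z.
  H_2: rank ker ∂_2 − rank ∂_3 = (6 − 6) − 0 = 0, and there is no ∂_3, so H_2 ≅ 0.

As a check, the Euler characteristic is 6 − 12 + 6 = 0, which agrees with 1 − 1 + 0 = 0.
(K is a triangulation of the cylinder S^1 x I.)

H_0 ≅ Z,  H_1 ≅ Z,  H_2 = 0.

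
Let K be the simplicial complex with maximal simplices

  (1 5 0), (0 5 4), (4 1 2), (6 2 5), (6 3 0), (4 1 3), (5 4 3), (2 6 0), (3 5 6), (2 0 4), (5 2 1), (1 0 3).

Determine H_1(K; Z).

Fix the vertex order 0 < 1 < 2 < 3 < 4 < 5 < 6 and write every simplex with vertices in increasing order. Then dim K = 2 and the simplices of K are:

  0-simplices (7): [0], [1], [2], [3], [4], [5], [6]
  1-simplices (18): [0,1], [0,2], [0,3], [0,4], [0,5], [0,6], [1,2], [1,3], [1,4], [1,5], [2,4], [2,5], [2,6], [3,4], [3,5], [3,6], [4,5], [5,6]
  2-simplices (12): [0,1,3], [0,1,5], [0,2,4], [0,2,6], [0,3,6], [0,4,5], [1,2,4], [1,2,5], [1,3,4], [2,5,6], [3,4,5], [3,5,6]

giving chain groups C_0 ≅ Z^7, C_1 ≅ Z^18, C_2 ≅ Z^12.

The boundary map ∂_1: C_1 → C_0 sends each edge [p,q] (with p < q) to q − p. For instance
  ∂[0,4] = [4] − [0].
As a 7×18 matrix over Z this has rank 6, with invariant factors (1,1,1,1,1,1).

Boundary ∂_2: C_2 → C_1 sends each 2-simplex [p,q,r] to [q,r] − [p,r] + [p,q]. For instance
  ∂[3,5,6] = [5,6] − [3,6] + [3,5],
  ∂[0,4,5] = [4,5] − [0,5] + [0,4].
This gives a 18×12 integer matrix of rank 12; reducing to Smith normal form yields diagonal entries (1,1,1,1,1,1,1,1,1,1,1,2).

Computing H_k = (kernel of ∂_k) / (image of ∂_{k+1}):

  H_1: rank ker ∂_1 − rank ∂_2 = (18 − 6) − 12 = 0, and ∂_2 has invariant factor 2 > 1, so H_1 = Z/2.

H_1 ≅ Z/2.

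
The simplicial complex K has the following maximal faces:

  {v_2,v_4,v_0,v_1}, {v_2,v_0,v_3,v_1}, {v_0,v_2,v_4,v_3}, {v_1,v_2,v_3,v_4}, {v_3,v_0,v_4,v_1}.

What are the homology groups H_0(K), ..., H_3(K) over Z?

K has 5 vertices, 10 edges, 10 triangles, 5 3-simplices.
rank ∂_0 = 0, rank ∂_1 = 4 ⇒ b_0 = 5 − 0 − 4 = 1; all invariant factors of ∂_1 are 1 so no torsion. So H_0 = Z.
rank ∂_1 = 4, rank ∂_2 = 6 ⇒ b_1 = 10 − 4 − 6 = 0; all invariant factors of ∂_2 are 1 so no torsion. So H_1 = 0.
rank ∂_2 = 6, rank ∂_3 = 4 ⇒ b_2 = 10 − 6 − 4 = 0; all invariant factors of ∂_3 are 1 so no torsion. So H_2 = 0.
rank ∂_3 = 4, rank ∂_4 = 0 ⇒ b_3 = 5 − 4 − 0 = 1. So H_3 = Z.

H_0 ≅ Z,  H_1 = 0,  H_2 = 0,  H_3 ≅ Z.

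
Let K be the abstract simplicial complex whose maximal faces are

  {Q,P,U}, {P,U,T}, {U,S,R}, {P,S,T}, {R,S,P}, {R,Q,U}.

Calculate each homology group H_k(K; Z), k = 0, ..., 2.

H_0 ≅ Z,  H_1 ≅ Z,  H_2 = 0.

Order the vertices as P < Q < R < S < T < U. Listing each simplex with vertices in this order, K has dimension 2 with simplices:

  0-simplices (6): P, Q, R, S, T, U
  1-simplices (12): PQ, PR, PS, PT, PU, QR, QU, RS, RU, ST, SU, TU
  2-simplices (6): PQU, PRS, PST, PTU, QRU, RSU

giving chain groups C_0 ≅ Z^6, C_1 ≅ Z^12, C_2 ≅ Z^6.

Boundary ∂_1: C_1 → C_0 maps an edge to its endpoints' difference, ∂[p,q] = q − p.
The resulting 6×12 matrix has rank 5, and its Smith normal form has invariant factors (1,1,1,1,1).

∂_2: C_2 → C_1 acts by ∂[p,q,r] = [q,r] − [p,r] + [p,q]. For instance
  ∂PQU = QU − PU + PQ,
  ∂PTU = TU − PU + PT.
The 12×6 boundary matrix has rank 6 and Smith normal form diag(1,1,1,1,1,1).

Reading off H_k = ker ∂_k / im ∂_{k+1}:

  H_0: rank C_0 − rank ∂_1 = 6 − 5 = 1, and the invariant factors of ∂_1 are all 1, so H_0 = Z.
  H_1: rank ker ∂_1 − rank ∂_2 = (12 − 5) − 6 = 1, and the invariant factors of ∂_2 are all 1, so H_1 = Z.
  H_2: rank ker ∂_2 − rank ∂_3 = (6 − 6) − 0 = 0, and there is no ∂_3, so H_2 = 0.

(K is a triangulation of the cylinder S^1 x I.)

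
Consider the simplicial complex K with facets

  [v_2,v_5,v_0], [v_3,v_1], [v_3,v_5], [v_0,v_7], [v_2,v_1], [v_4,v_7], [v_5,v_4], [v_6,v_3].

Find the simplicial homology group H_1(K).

H_1 = Z^2.

Order the vertices as v_0 < v_1 < v_2 < v_3 < v_4 < v_5 < v_6 < v_7. Listing each simplex with vertices in this order, K has dimension 2 with simplices:

  0-simplices (8): [v_0], [v_1], [v_2], [v_3], [v_4], [v_5], [v_6], [v_7]
  1-simplices (10): [v_0,v_2], [v_0,v_5], [v_0,v_7], [v_1,v_2], [v_1,v_3], [v_2,v_5], [v_3,v_5], [v_3,v_6], [v_4,v_5], [v_4,v_7]
  2-simplices (1): [v_0,v_2,v_5]

giving chain groups C_0 ≅ Z^8, C_1 ≅ Z^10, C_2 ≅ Z^1.

The boundary map ∂_1: C_1 → C_0 is given by ∂[p,q] = [q] − [p].
The resulting 8×10 matrix has rank 7, and its Smith normal form has invariant factors (1,1,1,1,1,1,1).

Boundary ∂_2: C_2 → C_1 acts by ∂[p,q,r] = [q,r] − [p,r] + [p,q]. For instance
  ∂[v_0,v_2,v_5] = [v_2,v_5] − [v_0,v_5] + [v_0,v_2].
The 10×1 boundary matrix has rank 1 and Smith normal form diag(1).

Computing H_k = (kernel of ∂_k) / (image of ∂_{k+1}):

  H_1: rank ker ∂_1 − rank ∂_2 = (10 − 7) − 1 = 2, and the invariant factors of ∂_2 are all 1, so H_1 ≅ Z^2.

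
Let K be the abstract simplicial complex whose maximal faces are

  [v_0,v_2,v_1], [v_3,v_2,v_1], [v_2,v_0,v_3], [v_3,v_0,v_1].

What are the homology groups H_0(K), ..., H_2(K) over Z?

Take the total order v_0 < v_1 < v_2 < v_3 on the vertex set. Then K (dimension 2) consists of the simplices:

  0-simplices (4): [v_0], [v_1], [v_2], [v_3]
  1-simplices (6): [v_0,v_1], [v_0,v_2], [v_0,v_3], [v_1,v_2], [v_1,v_3], [v_2,v_3]
  2-simplices (4): [v_0,v_1,v_2], [v_0,v_1,v_3], [v_0,v_2,v_3], [v_1,v_2,v_3]

Hence C_0 ≅ Z^4, C_1 ≅ Z^6, C_2 ≅ Z^4.

The boundary map ∂_1: C_1 → C_0 sends each edge [p,q] (with p < q) to q − p. For instance
  ∂[v_1,v_2] = [v_2] − [v_1].
The 4×6 boundary matrix has rank 3 and Smith normal form diag(1,1,1).

∂_2: C_2 → C_1 sends each 2-simplex [p,q,r] to [q,r] − [p,r] + [p,q]. For instance
  ∂[v_0,v_2,v_3] = [v_2,v_3] − [v_0,v_3] + [v_0,v_2],
  ∂[v_0,v_1,v_3] = [v_1,v_3] − [v_0,v_3] + [v_0,v_1].
This gives a 6×4 integer matrix of rank 3; reducing to Smith normal form yields diagonal entries (1,1,1).

Computing H_k = (kernel of ∂_k) / (image of ∂_{k+1}):

  H_0: rank C_0 − rank ∂_1 = 4 − 3 = 1, and the invariant factors of ∂_1 are all 1, so H_0 = Z.
  H_1: rank ker ∂_1 − rank ∂_2 = (6 − 3) − 3 = 0, and the invariant factors of ∂_2 are all 1, so H_1 = 0.
  H_2: rank ker ∂_2 − rank ∂_3 = (4 − 3) − 0 = 1, and there is no ∂_3, so H_2 = Z.

H_0 ≅ Z,  H_1 = 0,  H_2 ≅ Z.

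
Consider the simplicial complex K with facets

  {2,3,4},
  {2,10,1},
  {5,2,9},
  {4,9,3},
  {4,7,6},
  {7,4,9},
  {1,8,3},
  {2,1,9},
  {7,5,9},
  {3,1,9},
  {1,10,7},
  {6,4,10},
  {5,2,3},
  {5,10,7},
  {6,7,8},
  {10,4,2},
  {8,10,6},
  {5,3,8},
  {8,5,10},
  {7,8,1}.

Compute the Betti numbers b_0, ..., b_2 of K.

b_0 = 1, b_1 = 1, b_2 = 0.

Order the vertices as 1 < 2 < 3 < 4 < 5 < 6 < 7 < 8 < 9 < 10. Listing each simplex with vertices in this order, K has dimension 2 with simplices:

  0-simplices (10): [1], [2], [3], [4], [5], [6], [7], [8], [9], [10]
  1-simplices (30): (30 of them)
  2-simplices (20): (20 of them)

so the chain groups are C_0 ≅ Z^10, C_1 ≅ Z^30, C_2 ≅ Z^20.

The boundary map ∂_1: C_1 → C_0 maps an edge to its endpoints' difference, ∂[p,q] = q − p.
This gives a 10×30 integer matrix of rank 9; reducing to Smith normal form yields diagonal entries (1,1,1,1,1,1,1,1,1).

∂_2: C_2 → C_1 sends each 2-simplex [p,q,r] to [q,r] − [p,r] + [p,q]. For instance
  ∂[2,5,9] = [5,9] − [2,9] + [2,5],
  ∂[3,4,9] = [4,9] − [3,9] + [3,4].
The 30×20 boundary matrix has rank 20 and Smith normal form diag(1,1,1,1,1,1,1,1,1,1,1,1,1,1,1,1,1,1,1,2).

Now H_k = ker ∂_k / im ∂_{k+1}, so:

  H_0: rank C_0 − rank ∂_1 = 10 − 9 = 1, and the invariant factors of ∂_1 are all 1, so H_0 ≅ Z.
  H_1: rank ker ∂_1 − rank ∂_2 = (30 − 9) − 20 = 1, and ∂_2 has invariant factor 2 > 1, so H_1 ≅ Z ⊕ Z/2.
  H_2: rank ker ∂_2 − rank ∂_3 = (20 − 20) − 0 = 0, and there is no ∂_3, so H_2 ≅ 0.

As a check, the Euler characteristic is 10 − 30 + 20 = 0, which agrees with 1 − 1 + 0 = 0.
(K is a triangulation of the Klein bottle.)

Hence the Betti numbers are b_0 = 1, b_1 = 1, b_2 = 0.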